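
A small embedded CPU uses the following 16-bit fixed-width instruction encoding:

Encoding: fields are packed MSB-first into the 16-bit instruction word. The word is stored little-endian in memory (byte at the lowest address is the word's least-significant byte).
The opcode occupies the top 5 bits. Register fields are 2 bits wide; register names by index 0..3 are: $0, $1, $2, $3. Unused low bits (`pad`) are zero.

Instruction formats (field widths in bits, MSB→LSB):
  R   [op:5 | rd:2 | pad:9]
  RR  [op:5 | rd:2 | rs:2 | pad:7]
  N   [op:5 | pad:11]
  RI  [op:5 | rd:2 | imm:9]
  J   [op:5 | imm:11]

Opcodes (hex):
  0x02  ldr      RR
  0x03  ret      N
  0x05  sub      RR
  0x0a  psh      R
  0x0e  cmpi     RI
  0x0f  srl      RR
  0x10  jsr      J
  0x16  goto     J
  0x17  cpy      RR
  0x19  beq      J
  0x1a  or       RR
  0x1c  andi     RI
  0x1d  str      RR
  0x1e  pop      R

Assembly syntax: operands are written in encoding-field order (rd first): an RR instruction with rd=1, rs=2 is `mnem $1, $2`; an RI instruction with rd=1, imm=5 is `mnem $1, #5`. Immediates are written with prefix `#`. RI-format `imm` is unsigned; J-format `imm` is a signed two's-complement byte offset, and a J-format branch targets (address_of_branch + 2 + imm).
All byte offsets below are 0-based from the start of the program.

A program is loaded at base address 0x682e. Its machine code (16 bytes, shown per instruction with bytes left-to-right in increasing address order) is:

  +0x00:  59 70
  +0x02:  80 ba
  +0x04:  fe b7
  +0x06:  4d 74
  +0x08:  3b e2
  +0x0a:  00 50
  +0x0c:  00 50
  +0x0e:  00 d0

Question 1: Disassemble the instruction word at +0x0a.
psh $0

[0a] 00 50 → 0x5000
  op=0x5000>>11=0xa ⇒ psh (R)
  [10:9] rd=0 = $0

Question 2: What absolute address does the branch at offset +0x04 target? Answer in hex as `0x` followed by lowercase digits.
0x6832

+0x04: fe b7 ⇒ word 0xb7fe (little)
  op=0xb7fe>>11=0x16 ⇒ goto (J)
  [10:0] imm=2046 (s11→-2) = #-2
  target = base 0x682e + off 0x04 + 2 + imm -2 = 0x6832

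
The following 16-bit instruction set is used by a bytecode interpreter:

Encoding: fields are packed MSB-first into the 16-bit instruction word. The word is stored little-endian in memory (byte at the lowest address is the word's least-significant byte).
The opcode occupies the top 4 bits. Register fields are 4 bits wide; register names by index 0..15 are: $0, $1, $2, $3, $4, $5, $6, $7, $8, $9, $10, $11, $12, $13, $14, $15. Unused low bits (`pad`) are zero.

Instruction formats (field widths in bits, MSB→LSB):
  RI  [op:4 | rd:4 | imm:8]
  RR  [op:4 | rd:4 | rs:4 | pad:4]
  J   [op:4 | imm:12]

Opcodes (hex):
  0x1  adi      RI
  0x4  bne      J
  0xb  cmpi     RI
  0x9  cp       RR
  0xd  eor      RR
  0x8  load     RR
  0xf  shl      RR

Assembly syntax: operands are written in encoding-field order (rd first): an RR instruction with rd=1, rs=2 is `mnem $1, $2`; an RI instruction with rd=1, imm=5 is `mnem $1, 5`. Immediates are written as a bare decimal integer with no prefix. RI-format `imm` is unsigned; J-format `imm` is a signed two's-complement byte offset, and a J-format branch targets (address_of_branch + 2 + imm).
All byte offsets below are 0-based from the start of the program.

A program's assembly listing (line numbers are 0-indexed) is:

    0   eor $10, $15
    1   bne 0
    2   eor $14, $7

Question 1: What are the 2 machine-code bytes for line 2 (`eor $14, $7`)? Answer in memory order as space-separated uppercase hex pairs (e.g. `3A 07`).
70 DE

line 2 (eor): pack op=0xd:4|rd=14:4|rs=7:4|pad=0:4 = 0xde70; little→ 70 de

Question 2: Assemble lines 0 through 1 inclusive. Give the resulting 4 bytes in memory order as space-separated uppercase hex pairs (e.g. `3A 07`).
L0: eor op=0xd:4|rd=10:4|rs=15:4|pad=0:4 ⇒ 0xdaf0 ⇒ little f0 da
L1: bne op=0x4:4|imm=0:12 ⇒ 0x4000 ⇒ little 00 40

F0 DA 00 40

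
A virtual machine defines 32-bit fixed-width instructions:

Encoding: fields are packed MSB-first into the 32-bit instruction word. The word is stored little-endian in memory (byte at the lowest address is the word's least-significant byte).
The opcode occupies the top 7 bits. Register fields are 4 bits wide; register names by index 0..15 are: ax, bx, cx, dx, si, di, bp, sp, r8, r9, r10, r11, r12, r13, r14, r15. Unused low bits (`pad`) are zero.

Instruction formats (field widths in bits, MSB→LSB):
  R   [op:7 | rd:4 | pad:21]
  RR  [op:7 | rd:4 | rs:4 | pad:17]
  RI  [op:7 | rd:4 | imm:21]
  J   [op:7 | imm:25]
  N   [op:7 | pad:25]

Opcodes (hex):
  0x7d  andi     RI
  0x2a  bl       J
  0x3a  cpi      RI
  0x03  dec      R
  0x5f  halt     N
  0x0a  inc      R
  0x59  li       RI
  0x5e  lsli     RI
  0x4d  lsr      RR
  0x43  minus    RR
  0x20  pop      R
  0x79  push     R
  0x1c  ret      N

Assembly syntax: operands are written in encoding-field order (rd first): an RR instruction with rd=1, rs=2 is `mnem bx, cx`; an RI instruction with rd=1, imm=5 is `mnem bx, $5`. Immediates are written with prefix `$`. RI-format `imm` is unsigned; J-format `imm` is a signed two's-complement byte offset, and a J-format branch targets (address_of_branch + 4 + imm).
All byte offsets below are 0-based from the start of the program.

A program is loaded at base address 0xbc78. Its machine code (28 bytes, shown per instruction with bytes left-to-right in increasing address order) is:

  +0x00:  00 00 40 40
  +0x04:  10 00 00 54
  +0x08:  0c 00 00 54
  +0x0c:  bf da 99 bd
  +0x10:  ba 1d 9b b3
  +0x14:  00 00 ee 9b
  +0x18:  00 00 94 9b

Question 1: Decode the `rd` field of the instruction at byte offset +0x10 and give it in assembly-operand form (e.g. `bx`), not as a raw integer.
@+10  little-endian(ba 1d 9b b3) = 0xb39b1dba
  opcode bits[31:25]=0x59: li/RI
  [24:21] rd=12 = r12
  [20:0] imm=1777082 = $1777082

r12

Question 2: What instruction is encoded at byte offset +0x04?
bl $16

@+04  little-endian(10 00 00 54) = 0x54000010
  top 7b → 0x2a → bl [J]
  imm: (w>>0)&0x1ffffff=0x10 → $16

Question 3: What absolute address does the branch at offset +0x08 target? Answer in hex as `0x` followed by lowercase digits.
0xbc90

[08] 0c 00 00 54 → 0x5400000c
  opcode bits[31:25]=0x2a: bl/J
  imm@[24:0]=0xc ⇒ $12
  target = base 0xbc78 + off 0x08 + 4 + imm 12 = 0xbc90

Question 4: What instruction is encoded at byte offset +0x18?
lsr r12, r10

off 0x18: read 00 00 94 9b as little → 0x9b940000
  top 7b → 0x4d → lsr [RR]
  [24:21] rd=12 = r12
  [20:17] rs=10 = r10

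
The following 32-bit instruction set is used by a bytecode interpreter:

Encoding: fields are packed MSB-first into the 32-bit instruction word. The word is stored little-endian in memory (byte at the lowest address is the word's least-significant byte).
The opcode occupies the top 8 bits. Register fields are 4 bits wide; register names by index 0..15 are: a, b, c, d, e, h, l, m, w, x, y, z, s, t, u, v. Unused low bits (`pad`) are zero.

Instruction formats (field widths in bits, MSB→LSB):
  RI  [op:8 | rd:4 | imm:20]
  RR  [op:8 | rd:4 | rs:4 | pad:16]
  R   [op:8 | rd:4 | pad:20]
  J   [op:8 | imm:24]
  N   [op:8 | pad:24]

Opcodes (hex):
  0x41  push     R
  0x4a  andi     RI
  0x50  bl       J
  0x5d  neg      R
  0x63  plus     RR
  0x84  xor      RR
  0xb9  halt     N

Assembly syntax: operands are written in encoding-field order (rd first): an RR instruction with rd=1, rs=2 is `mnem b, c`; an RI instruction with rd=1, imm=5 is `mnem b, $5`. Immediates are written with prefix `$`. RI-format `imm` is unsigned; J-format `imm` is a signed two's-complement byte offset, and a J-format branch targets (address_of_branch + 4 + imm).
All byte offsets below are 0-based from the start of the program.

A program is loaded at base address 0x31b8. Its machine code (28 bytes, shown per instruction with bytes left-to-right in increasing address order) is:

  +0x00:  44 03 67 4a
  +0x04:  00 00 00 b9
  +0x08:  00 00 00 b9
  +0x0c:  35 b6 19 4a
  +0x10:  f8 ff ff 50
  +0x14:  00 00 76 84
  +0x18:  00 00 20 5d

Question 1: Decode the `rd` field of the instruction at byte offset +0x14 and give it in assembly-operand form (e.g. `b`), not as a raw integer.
m

[14] 00 00 76 84 → 0x84760000
  top 8b → 0x84 → xor [RR]
  rd: (w>>20)&0xf=0x7 → m
  rs: (w>>16)&0xf=0x6 → l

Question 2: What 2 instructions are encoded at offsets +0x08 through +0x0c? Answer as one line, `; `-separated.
halt; andi b, $636469

off 0x08: read 00 00 00 b9 as little → 0xb9000000
  opcode bits[31:24]=0xb9: halt/N
off 0x0c: read 35 b6 19 4a as little → 0x4a19b635
  opcode bits[31:24]=0x4a: andi/RI
  [23:20] rd=1 = b
  [19:0] imm=636469 = $636469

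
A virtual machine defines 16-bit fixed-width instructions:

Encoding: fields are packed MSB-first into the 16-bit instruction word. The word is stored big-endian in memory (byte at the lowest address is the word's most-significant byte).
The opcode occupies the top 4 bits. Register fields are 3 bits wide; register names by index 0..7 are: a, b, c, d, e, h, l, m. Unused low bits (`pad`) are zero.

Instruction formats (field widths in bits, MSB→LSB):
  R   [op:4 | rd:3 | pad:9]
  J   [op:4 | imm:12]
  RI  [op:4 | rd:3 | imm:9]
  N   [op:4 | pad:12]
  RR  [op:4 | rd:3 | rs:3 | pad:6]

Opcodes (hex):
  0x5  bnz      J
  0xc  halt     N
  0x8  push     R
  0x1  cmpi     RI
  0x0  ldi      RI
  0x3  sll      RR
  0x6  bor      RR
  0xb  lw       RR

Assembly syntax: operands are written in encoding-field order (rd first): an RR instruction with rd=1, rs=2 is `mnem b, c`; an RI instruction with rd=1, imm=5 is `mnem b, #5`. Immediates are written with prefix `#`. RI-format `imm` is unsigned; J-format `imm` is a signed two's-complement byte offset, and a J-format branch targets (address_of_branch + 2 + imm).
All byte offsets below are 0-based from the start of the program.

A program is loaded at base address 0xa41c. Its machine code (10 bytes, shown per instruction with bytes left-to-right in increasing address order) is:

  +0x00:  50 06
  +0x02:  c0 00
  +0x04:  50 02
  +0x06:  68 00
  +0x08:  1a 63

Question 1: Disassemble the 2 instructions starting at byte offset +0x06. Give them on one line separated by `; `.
off 0x06: read 68 00 as big → 0x6800
  opcode bits[15:12]=0x6: bor/RR
  [11:9] rd=4 = e
  [8:6] rs=0 = a
off 0x08: read 1a 63 as big → 0x1a63
  opcode bits[15:12]=0x1: cmpi/RI
  [11:9] rd=5 = h
  [8:0] imm=99 = #99

bor e, a; cmpi h, #99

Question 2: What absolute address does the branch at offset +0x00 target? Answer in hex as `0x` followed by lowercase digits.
[00] 50 06 → 0x5006
  top 4b → 0x5 → bnz [J]
  imm: (w>>0)&0xfff=0x6 → #6
  target = base 0xa41c + off 0x00 + 2 + imm 6 = 0xa424

0xa424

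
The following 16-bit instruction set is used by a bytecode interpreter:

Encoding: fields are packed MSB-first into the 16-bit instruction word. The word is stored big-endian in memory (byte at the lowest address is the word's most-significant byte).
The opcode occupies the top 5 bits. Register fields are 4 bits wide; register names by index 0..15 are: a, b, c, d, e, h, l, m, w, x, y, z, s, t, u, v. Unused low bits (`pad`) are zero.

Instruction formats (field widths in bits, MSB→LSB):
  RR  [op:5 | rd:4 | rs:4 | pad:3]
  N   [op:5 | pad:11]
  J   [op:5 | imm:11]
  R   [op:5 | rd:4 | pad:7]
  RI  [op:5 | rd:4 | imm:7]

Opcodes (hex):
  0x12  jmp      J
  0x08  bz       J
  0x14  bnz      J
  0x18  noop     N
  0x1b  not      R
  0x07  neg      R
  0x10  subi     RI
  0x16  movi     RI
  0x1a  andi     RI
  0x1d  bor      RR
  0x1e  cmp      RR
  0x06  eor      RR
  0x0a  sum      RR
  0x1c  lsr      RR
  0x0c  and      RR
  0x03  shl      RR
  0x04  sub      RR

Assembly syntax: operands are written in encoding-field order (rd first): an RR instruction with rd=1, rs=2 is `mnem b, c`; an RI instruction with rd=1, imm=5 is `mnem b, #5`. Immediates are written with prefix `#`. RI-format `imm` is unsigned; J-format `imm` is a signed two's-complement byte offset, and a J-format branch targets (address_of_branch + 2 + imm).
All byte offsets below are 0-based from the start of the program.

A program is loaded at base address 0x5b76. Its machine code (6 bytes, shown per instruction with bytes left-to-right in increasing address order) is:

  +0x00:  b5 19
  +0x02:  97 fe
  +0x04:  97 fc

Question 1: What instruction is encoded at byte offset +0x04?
[04] 97 fc → 0x97fc
  top 5b → 0x12 → jmp [J]
  imm@[10:0]=0x7fc (s11→-4) ⇒ #-4

jmp #-4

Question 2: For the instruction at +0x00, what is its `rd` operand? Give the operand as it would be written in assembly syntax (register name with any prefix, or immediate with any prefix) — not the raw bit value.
y

off 0x00: read b5 19 as big → 0xb519
  top 5b → 0x16 → movi [RI]
  rd@[10:7]=0xa ⇒ y
  imm@[6:0]=0x19 ⇒ #25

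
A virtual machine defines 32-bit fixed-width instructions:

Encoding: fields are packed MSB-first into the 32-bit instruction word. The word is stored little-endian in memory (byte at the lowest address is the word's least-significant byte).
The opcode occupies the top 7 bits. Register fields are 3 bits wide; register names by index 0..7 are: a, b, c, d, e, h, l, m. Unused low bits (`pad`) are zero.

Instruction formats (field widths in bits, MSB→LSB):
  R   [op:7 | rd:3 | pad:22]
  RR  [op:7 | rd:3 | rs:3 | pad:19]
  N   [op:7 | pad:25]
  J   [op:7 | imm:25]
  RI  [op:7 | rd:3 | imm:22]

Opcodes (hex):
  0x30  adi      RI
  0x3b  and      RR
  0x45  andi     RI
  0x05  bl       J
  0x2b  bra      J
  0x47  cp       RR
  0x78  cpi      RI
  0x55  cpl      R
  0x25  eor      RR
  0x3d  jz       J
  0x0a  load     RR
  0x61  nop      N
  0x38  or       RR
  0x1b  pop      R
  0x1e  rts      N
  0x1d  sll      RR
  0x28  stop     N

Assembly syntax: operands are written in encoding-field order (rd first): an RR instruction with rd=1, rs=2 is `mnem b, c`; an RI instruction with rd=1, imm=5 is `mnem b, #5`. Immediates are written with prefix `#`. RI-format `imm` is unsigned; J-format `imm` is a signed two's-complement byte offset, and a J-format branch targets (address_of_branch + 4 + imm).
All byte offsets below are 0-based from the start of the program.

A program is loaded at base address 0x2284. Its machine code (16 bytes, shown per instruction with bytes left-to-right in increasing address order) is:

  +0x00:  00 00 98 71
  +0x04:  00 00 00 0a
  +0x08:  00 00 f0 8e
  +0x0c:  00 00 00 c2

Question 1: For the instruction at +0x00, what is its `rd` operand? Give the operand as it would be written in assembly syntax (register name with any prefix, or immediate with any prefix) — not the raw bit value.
@+00  little-endian(00 00 98 71) = 0x71980000
  top 7b → 0x38 → or [RR]
  rd: (w>>22)&0x7=0x6 → l
  rs: (w>>19)&0x7=0x3 → d

l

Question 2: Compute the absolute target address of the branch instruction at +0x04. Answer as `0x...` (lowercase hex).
@+04  little-endian(00 00 00 0a) = 0x0a000000
  opcode bits[31:25]=0x5: bl/J
  imm: (w>>0)&0x1ffffff=0x0 → #0
  target = base 0x2284 + off 0x04 + 4 + imm 0 = 0x228c

0x228c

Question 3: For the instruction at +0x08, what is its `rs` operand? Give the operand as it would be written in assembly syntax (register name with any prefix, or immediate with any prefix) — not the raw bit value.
l

[08] 00 00 f0 8e → 0x8ef00000
  opcode bits[31:25]=0x47: cp/RR
  [24:22] rd=3 = d
  [21:19] rs=6 = l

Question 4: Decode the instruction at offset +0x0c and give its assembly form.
nop

off 0x0c: read 00 00 00 c2 as little → 0xc2000000
  op=0xc2000000>>25=0x61 ⇒ nop (N)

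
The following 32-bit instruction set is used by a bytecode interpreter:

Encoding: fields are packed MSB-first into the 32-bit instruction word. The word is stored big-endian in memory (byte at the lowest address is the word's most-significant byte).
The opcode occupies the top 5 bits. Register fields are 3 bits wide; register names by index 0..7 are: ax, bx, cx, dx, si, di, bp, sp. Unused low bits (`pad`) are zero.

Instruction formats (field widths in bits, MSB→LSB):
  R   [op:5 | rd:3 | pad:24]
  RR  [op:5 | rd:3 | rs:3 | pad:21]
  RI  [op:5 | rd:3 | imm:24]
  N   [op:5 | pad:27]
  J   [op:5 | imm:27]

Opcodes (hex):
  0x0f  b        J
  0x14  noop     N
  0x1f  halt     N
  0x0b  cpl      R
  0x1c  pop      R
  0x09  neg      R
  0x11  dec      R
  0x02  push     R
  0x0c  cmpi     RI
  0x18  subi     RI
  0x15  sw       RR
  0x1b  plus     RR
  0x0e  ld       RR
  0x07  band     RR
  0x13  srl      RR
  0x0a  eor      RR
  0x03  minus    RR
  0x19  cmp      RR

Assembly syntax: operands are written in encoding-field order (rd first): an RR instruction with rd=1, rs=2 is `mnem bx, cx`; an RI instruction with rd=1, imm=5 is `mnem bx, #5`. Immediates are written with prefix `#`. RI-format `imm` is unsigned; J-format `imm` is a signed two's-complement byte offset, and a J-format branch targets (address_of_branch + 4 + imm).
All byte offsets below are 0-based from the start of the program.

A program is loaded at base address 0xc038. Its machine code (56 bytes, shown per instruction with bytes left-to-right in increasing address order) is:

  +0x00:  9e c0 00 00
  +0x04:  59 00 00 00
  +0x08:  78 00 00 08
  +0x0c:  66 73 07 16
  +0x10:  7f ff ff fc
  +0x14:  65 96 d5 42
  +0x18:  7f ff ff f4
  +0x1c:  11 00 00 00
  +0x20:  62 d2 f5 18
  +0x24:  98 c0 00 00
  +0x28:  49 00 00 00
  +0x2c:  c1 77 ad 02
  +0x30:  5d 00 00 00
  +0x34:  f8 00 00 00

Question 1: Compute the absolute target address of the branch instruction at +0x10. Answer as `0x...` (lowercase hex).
@+10  big-endian(7f ff ff fc) = 0x7ffffffc
  top 5b → 0xf → b [J]
  imm: (w>>0)&0x7ffffff=0x7fffffc (s27→-4) → #-4
  target = base 0xc038 + off 0x10 + 4 + imm -4 = 0xc048

0xc048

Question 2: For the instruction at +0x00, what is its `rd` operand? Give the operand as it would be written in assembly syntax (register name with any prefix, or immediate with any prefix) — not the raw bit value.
@+00  big-endian(9e c0 00 00) = 0x9ec00000
  top 5b → 0x13 → srl [RR]
  [26:24] rd=6 = bp
  [23:21] rs=6 = bp

bp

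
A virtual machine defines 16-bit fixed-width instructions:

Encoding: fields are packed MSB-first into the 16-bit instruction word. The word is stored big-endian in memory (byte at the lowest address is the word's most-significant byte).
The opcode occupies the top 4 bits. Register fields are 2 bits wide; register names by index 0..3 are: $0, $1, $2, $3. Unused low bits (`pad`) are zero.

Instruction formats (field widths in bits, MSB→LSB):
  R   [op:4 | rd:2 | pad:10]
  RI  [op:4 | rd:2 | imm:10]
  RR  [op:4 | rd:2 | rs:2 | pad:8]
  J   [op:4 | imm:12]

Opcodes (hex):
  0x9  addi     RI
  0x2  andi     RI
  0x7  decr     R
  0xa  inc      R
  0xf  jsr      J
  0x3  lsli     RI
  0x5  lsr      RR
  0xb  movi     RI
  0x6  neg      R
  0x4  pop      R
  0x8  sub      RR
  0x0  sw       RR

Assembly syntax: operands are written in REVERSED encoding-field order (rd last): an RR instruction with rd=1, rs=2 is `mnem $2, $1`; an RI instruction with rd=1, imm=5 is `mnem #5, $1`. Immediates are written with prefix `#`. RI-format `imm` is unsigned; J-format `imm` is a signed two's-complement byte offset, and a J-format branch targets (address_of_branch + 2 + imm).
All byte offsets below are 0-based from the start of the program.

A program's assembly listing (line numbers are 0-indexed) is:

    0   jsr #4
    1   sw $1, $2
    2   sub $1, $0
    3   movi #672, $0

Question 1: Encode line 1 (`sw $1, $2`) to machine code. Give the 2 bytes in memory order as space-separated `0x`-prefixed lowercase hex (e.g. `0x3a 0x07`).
line 1 (sw): pack op=0x0:4|rd=2:2|rs=1:2|pad=0:8 = 0x0900; big→ 09 00

0x09 0x00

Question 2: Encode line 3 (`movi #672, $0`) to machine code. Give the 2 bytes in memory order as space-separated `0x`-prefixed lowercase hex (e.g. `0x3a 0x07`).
3. movi fields op=0xb:4|rd=0:2|imm=672:10 → word b2a0h → b2 a0

0xb2 0xa0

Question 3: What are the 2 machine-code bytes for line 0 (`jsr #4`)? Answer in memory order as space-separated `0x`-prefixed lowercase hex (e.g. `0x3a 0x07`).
0. jsr fields op=0xf:4|imm=4:12 → word f004h → f0 04

0xf0 0x04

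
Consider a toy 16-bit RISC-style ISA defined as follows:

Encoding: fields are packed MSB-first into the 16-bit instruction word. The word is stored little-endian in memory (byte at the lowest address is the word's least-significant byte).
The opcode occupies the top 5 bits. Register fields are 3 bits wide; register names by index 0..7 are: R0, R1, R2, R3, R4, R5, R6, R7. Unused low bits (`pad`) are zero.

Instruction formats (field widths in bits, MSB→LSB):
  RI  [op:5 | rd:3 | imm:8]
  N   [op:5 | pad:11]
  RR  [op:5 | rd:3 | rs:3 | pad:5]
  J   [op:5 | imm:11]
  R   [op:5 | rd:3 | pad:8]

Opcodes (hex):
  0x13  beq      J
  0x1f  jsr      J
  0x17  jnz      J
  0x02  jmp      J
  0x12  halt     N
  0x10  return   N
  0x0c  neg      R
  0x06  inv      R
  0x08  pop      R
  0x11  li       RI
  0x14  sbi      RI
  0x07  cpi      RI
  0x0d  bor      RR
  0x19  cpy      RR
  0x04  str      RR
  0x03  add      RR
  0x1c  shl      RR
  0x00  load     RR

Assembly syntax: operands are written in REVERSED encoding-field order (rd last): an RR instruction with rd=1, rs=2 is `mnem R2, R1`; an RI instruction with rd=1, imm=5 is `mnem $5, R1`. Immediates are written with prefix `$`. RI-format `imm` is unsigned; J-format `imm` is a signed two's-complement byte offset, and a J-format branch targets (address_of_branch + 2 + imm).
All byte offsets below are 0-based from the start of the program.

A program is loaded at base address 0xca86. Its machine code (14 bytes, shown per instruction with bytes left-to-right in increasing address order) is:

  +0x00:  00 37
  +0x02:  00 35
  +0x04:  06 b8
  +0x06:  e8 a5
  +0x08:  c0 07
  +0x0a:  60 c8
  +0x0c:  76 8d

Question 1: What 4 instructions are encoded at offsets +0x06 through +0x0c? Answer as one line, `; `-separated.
sbi $232, R5; load R6, R7; cpy R3, R0; li $118, R5

off 0x06: read e8 a5 as little → 0xa5e8
  op=0xa5e8>>11=0x14 ⇒ sbi (RI)
  rd@[10:8]=0x5 ⇒ R5
  imm@[7:0]=0xe8 ⇒ $232
off 0x08: read c0 07 as little → 0x07c0
  op=0x07c0>>11=0x0 ⇒ load (RR)
  rd@[10:8]=0x7 ⇒ R7
  rs@[7:5]=0x6 ⇒ R6
off 0x0a: read 60 c8 as little → 0xc860
  op=0xc860>>11=0x19 ⇒ cpy (RR)
  rd@[10:8]=0x0 ⇒ R0
  rs@[7:5]=0x3 ⇒ R3
off 0x0c: read 76 8d as little → 0x8d76
  op=0x8d76>>11=0x11 ⇒ li (RI)
  rd@[10:8]=0x5 ⇒ R5
  imm@[7:0]=0x76 ⇒ $118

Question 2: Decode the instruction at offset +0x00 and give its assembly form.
inv R7

off 0x00: read 00 37 as little → 0x3700
  op=0x3700>>11=0x6 ⇒ inv (R)
  rd@[10:8]=0x7 ⇒ R7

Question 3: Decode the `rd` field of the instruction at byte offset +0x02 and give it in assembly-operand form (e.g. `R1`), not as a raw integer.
+0x02: 00 35 ⇒ word 0x3500 (little)
  opcode bits[15:11]=0x6: inv/R
  rd@[10:8]=0x5 ⇒ R5

R5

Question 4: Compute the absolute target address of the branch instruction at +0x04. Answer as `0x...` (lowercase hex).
@+04  little-endian(06 b8) = 0xb806
  top 5b → 0x17 → jnz [J]
  [10:0] imm=6 = $6
  target = base 0xca86 + off 0x04 + 2 + imm 6 = 0xca92

0xca92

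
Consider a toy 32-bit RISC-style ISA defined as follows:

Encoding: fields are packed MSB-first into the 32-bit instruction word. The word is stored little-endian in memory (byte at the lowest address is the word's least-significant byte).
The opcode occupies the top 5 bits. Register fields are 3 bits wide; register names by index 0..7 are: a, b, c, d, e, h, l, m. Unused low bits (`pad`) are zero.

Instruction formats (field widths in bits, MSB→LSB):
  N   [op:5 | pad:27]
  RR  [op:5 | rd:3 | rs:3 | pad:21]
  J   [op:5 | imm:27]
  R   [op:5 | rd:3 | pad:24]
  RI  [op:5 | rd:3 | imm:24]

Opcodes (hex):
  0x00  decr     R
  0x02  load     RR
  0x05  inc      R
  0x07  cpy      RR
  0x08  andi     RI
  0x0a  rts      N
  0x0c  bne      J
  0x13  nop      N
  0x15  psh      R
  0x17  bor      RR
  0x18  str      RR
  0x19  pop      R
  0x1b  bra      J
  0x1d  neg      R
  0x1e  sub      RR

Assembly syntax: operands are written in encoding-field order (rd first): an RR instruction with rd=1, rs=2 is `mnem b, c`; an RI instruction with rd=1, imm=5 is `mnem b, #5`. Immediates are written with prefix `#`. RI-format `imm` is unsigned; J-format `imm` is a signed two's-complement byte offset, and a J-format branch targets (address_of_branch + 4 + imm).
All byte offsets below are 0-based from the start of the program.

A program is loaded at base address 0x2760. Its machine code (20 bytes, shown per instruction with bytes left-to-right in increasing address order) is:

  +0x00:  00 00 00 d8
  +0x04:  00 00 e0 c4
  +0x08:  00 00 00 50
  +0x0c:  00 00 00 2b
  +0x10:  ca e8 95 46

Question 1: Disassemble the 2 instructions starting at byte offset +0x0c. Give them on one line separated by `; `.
[0c] 00 00 00 2b → 0x2b000000
  opcode bits[31:27]=0x5: inc/R
  rd@[26:24]=0x3 ⇒ d
[10] ca e8 95 46 → 0x4695e8ca
  opcode bits[31:27]=0x8: andi/RI
  rd@[26:24]=0x6 ⇒ l
  imm@[23:0]=0x95e8ca ⇒ #9824458

inc d; andi l, #9824458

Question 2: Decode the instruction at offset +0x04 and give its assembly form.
off 0x04: read 00 00 e0 c4 as little → 0xc4e00000
  top 5b → 0x18 → str [RR]
  [26:24] rd=4 = e
  [23:21] rs=7 = m

str e, m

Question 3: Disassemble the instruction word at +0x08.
[08] 00 00 00 50 → 0x50000000
  op=0x50000000>>27=0xa ⇒ rts (N)

rts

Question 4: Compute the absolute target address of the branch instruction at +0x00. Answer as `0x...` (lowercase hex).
0x2764

off 0x00: read 00 00 00 d8 as little → 0xd8000000
  top 5b → 0x1b → bra [J]
  [26:0] imm=0 = #0
  target = base 0x2760 + off 0x00 + 4 + imm 0 = 0x2764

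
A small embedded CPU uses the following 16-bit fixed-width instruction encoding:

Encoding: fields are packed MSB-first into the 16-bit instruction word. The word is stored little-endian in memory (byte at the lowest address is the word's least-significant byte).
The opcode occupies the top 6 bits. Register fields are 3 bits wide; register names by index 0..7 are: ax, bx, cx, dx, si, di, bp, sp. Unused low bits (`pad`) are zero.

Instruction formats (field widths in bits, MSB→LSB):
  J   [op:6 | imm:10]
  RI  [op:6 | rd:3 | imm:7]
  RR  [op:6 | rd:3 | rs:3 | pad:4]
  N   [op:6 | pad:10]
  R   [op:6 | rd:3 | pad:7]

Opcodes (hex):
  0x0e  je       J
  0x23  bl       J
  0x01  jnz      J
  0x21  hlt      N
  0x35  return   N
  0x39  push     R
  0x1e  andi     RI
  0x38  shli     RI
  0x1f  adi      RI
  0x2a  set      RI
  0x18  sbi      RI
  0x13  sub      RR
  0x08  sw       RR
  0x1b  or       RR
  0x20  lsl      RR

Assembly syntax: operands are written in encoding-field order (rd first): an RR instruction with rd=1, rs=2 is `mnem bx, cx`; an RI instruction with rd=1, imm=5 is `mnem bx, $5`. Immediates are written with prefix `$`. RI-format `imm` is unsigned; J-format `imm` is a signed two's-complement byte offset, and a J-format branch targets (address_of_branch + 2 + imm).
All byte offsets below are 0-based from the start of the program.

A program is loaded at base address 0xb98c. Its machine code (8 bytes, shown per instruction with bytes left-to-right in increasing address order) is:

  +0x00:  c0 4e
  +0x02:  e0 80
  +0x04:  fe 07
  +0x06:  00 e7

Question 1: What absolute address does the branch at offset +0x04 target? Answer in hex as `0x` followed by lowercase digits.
@+04  little-endian(fe 07) = 0x07fe
  top 6b → 0x1 → jnz [J]
  imm@[9:0]=0x3fe (s10→-2) ⇒ $-2
  target = base 0xb98c + off 0x04 + 2 + imm -2 = 0xb990

0xb990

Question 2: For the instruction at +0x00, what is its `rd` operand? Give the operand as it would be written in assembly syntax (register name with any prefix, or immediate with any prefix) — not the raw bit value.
di

@+00  little-endian(c0 4e) = 0x4ec0
  top 6b → 0x13 → sub [RR]
  rd: (w>>7)&0x7=0x5 → di
  rs: (w>>4)&0x7=0x4 → si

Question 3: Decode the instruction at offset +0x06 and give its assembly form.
off 0x06: read 00 e7 as little → 0xe700
  opcode bits[15:10]=0x39: push/R
  [9:7] rd=6 = bp

push bp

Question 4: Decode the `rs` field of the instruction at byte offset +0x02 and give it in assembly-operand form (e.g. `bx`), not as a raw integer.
bp

off 0x02: read e0 80 as little → 0x80e0
  top 6b → 0x20 → lsl [RR]
  [9:7] rd=1 = bx
  [6:4] rs=6 = bp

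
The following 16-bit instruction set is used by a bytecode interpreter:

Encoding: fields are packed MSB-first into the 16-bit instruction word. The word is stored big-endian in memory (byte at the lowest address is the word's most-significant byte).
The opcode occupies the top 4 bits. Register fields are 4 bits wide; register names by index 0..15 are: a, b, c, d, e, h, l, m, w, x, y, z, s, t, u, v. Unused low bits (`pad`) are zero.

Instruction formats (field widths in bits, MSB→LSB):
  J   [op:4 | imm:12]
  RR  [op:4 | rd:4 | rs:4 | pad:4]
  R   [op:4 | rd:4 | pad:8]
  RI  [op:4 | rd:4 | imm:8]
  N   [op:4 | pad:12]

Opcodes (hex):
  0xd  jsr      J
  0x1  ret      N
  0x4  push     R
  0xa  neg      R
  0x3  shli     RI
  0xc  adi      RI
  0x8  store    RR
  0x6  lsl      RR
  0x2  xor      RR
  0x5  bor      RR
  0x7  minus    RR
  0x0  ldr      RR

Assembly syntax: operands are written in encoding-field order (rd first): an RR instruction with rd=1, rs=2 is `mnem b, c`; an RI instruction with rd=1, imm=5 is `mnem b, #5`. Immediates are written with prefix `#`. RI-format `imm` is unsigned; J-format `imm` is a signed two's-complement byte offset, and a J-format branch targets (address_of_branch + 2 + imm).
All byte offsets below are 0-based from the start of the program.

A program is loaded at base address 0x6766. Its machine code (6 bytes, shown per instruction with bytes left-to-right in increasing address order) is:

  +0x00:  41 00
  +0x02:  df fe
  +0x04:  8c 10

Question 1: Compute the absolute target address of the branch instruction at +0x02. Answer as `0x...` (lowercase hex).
[02] df fe → 0xdffe
  op=0xdffe>>12=0xd ⇒ jsr (J)
  [11:0] imm=4094 (s12→-2) = #-2
  target = base 0x6766 + off 0x02 + 2 + imm -2 = 0x6768

0x6768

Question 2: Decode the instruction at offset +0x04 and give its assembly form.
store s, b

[04] 8c 10 → 0x8c10
  top 4b → 0x8 → store [RR]
  rd: (w>>8)&0xf=0xc → s
  rs: (w>>4)&0xf=0x1 → b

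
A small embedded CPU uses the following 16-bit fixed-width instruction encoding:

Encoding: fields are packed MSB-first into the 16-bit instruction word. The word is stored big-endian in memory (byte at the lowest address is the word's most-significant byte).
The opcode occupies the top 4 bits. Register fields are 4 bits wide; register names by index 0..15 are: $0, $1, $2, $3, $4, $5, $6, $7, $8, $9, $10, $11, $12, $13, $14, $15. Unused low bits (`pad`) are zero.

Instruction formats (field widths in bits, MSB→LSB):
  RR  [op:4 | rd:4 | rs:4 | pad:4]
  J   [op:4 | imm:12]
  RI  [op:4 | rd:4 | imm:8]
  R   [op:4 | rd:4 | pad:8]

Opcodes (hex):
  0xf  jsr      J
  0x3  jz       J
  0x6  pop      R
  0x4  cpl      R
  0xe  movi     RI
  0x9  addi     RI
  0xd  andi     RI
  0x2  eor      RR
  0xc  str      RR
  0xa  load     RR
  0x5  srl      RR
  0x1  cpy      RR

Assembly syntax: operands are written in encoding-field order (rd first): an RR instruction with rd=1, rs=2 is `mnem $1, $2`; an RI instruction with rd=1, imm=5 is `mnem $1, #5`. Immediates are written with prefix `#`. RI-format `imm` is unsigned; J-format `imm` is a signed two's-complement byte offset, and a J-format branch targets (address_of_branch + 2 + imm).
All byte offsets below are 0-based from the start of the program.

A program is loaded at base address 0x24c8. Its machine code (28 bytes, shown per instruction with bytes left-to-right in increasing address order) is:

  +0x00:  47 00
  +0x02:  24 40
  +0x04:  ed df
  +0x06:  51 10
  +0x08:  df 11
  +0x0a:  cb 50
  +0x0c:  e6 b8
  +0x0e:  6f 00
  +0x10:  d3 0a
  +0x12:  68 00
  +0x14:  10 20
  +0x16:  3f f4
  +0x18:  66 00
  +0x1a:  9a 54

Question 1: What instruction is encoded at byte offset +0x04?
movi $13, #223

off 0x04: read ed df as big → 0xeddf
  top 4b → 0xe → movi [RI]
  rd@[11:8]=0xd ⇒ $13
  imm@[7:0]=0xdf ⇒ #223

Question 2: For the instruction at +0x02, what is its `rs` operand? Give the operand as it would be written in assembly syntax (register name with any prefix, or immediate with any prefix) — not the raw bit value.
[02] 24 40 → 0x2440
  op=0x2440>>12=0x2 ⇒ eor (RR)
  [11:8] rd=4 = $4
  [7:4] rs=4 = $4

$4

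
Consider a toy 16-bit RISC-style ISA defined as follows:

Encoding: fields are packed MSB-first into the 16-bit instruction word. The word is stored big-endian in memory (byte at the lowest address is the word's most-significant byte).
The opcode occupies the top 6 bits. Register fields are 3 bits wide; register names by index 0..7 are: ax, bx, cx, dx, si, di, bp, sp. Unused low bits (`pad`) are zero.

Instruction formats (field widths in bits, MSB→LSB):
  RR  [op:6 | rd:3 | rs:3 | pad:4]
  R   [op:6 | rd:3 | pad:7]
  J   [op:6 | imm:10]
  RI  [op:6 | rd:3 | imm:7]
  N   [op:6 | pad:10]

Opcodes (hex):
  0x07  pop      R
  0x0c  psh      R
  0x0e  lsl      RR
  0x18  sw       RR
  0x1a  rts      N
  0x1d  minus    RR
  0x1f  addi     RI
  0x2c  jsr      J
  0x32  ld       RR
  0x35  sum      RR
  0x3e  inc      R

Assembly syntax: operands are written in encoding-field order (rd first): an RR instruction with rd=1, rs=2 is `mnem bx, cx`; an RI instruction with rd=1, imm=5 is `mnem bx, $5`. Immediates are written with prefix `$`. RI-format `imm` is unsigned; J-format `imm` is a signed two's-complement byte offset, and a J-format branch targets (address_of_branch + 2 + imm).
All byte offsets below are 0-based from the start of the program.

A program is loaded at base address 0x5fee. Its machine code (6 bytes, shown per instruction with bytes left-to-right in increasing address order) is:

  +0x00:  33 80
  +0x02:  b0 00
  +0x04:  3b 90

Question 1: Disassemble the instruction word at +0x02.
jsr $0

@+02  big-endian(b0 00) = 0xb000
  top 6b → 0x2c → jsr [J]
  [9:0] imm=0 = $0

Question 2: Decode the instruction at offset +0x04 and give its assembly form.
off 0x04: read 3b 90 as big → 0x3b90
  opcode bits[15:10]=0xe: lsl/RR
  rd: (w>>7)&0x7=0x7 → sp
  rs: (w>>4)&0x7=0x1 → bx

lsl sp, bx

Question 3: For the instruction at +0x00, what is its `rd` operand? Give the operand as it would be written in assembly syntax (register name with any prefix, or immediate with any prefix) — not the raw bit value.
sp

off 0x00: read 33 80 as big → 0x3380
  top 6b → 0xc → psh [R]
  rd: (w>>7)&0x7=0x7 → sp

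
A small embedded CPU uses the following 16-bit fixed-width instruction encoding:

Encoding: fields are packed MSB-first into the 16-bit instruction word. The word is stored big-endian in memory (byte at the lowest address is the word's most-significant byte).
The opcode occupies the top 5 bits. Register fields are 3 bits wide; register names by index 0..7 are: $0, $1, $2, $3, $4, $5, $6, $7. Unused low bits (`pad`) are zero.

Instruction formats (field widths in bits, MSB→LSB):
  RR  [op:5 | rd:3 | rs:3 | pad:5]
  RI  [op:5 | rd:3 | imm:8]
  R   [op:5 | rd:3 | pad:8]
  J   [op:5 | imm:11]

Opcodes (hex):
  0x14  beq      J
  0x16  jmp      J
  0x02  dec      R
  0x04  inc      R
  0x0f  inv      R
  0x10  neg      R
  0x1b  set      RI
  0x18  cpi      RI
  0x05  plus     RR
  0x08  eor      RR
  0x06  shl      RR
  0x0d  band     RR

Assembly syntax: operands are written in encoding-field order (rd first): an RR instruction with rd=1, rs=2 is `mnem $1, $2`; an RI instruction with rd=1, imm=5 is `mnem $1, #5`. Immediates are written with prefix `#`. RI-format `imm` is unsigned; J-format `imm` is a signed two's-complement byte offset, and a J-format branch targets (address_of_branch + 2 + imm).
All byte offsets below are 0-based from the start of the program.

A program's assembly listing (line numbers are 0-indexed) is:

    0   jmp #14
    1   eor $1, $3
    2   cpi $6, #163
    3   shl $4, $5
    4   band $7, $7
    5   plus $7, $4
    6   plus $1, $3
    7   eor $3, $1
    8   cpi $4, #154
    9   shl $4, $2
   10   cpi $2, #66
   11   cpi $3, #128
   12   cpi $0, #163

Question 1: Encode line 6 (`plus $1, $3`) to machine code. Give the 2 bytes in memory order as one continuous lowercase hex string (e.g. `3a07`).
L6: plus op=0x5:5|rd=1:3|rs=3:3|pad=0:5 ⇒ 0x2960 ⇒ big 29 60

2960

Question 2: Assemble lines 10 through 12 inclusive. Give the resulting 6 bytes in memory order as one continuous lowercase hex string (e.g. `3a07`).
L10: cpi op=0x18:5|rd=2:3|imm=66:8 ⇒ 0xc242 ⇒ big c2 42
L11: cpi op=0x18:5|rd=3:3|imm=128:8 ⇒ 0xc380 ⇒ big c3 80
L12: cpi op=0x18:5|rd=0:3|imm=163:8 ⇒ 0xc0a3 ⇒ big c0 a3

c242c380c0a3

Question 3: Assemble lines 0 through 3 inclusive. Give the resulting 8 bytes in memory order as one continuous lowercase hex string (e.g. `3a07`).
b00e4160c6a334a0

0. jmp fields op=0x16:5|imm=14:11 → word b00eh → b0 0e
1. eor fields op=0x8:5|rd=1:3|rs=3:3|pad=0:5 → word 4160h → 41 60
2. cpi fields op=0x18:5|rd=6:3|imm=163:8 → word c6a3h → c6 a3
3. shl fields op=0x6:5|rd=4:3|rs=5:3|pad=0:5 → word 34a0h → 34 a0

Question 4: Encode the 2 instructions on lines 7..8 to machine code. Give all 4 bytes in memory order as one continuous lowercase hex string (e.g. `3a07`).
7. eor fields op=0x8:5|rd=3:3|rs=1:3|pad=0:5 → word 4320h → 43 20
8. cpi fields op=0x18:5|rd=4:3|imm=154:8 → word c49ah → c4 9a

4320c49a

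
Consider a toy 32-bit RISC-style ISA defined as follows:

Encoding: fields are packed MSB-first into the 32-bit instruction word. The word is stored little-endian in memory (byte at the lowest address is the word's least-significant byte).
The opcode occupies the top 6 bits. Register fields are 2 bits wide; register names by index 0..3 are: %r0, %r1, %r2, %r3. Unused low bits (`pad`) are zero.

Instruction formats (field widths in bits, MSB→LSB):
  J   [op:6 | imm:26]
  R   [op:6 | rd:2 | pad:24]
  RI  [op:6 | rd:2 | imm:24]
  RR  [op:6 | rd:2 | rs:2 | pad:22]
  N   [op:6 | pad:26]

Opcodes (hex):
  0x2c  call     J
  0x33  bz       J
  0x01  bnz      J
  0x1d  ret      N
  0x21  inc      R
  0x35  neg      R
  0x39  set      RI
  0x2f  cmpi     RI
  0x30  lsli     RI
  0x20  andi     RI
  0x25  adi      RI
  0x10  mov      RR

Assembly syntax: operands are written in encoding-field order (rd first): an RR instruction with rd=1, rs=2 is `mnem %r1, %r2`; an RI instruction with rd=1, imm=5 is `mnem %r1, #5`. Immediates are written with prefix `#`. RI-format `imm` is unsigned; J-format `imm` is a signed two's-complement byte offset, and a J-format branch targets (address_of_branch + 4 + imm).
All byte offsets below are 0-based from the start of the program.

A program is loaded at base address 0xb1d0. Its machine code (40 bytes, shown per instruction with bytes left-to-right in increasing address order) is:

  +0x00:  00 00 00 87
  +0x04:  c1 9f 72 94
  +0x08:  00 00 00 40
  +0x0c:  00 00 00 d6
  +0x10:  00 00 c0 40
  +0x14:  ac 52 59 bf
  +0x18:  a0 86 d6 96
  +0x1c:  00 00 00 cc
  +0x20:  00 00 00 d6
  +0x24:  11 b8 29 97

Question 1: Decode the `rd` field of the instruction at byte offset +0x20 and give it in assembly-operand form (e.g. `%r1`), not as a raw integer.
%r2

@+20  little-endian(00 00 00 d6) = 0xd6000000
  op=0xd6000000>>26=0x35 ⇒ neg (R)
  rd@[25:24]=0x2 ⇒ %r2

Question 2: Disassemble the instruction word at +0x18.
adi %r2, #14059168

@+18  little-endian(a0 86 d6 96) = 0x96d686a0
  top 6b → 0x25 → adi [RI]
  [25:24] rd=2 = %r2
  [23:0] imm=14059168 = #14059168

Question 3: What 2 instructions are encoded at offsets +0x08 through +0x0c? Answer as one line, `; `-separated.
mov %r0, %r0; neg %r2

off 0x08: read 00 00 00 40 as little → 0x40000000
  op=0x40000000>>26=0x10 ⇒ mov (RR)
  rd@[25:24]=0x0 ⇒ %r0
  rs@[23:22]=0x0 ⇒ %r0
off 0x0c: read 00 00 00 d6 as little → 0xd6000000
  op=0xd6000000>>26=0x35 ⇒ neg (R)
  rd@[25:24]=0x2 ⇒ %r2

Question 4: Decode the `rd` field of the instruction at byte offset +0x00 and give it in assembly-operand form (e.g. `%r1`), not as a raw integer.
%r3

off 0x00: read 00 00 00 87 as little → 0x87000000
  op=0x87000000>>26=0x21 ⇒ inc (R)
  rd: (w>>24)&0x3=0x3 → %r3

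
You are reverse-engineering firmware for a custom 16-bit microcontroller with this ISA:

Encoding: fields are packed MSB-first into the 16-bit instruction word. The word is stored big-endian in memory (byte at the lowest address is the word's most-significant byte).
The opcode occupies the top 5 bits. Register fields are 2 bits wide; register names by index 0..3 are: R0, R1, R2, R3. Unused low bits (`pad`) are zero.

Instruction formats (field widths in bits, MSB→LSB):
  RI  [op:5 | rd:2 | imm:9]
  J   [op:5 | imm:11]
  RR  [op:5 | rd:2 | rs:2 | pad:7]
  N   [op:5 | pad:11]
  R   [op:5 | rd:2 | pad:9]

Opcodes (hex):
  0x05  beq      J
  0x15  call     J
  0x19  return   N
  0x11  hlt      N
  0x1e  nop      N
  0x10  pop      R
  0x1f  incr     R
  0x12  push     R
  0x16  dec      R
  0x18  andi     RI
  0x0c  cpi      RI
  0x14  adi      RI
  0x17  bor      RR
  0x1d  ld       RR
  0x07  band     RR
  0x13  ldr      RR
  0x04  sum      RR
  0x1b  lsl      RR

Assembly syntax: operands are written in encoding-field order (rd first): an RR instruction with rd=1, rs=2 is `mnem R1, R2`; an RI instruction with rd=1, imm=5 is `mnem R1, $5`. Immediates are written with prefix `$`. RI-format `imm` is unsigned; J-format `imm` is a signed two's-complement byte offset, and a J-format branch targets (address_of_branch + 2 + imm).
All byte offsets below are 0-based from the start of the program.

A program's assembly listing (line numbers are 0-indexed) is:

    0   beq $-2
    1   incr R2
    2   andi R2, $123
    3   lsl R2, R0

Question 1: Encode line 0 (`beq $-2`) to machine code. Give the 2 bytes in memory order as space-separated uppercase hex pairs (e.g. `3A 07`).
2F FE

L0: beq op=0x5:5|imm=-2:11 ⇒ 0x2ffe ⇒ big 2f fe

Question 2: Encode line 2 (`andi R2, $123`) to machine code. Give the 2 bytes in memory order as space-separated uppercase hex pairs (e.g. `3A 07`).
C4 7B

L2: andi op=0x18:5|rd=2:2|imm=123:9 ⇒ 0xc47b ⇒ big c4 7b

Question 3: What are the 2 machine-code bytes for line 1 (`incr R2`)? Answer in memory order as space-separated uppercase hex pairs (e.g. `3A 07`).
FC 00

1. incr fields op=0x1f:5|rd=2:2|pad=0:9 → word fc00h → fc 00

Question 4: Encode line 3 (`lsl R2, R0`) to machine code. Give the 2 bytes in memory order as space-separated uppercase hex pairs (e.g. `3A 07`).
DC 00

L3: lsl op=0x1b:5|rd=2:2|rs=0:2|pad=0:7 ⇒ 0xdc00 ⇒ big dc 00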